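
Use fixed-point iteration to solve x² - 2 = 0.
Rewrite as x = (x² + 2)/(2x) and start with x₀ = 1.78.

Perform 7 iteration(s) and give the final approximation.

Equation: x² - 2 = 0
Fixed-point form: x = (x² + 2)/(2x)
x₀ = 1.78

x_1 = g(1.780000) = 1.451798
x_2 = g(1.451798) = 1.414700
x_3 = g(1.414700) = 1.414214
x_4 = g(1.414214) = 1.414214
x_5 = g(1.414214) = 1.414214
x_6 = g(1.414214) = 1.414214
x_7 = g(1.414214) = 1.414214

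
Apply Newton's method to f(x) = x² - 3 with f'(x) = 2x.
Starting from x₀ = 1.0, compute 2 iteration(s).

f(x) = x² - 3
f'(x) = 2x
x₀ = 1.0

Newton-Raphson formula: x_{n+1} = x_n - f(x_n)/f'(x_n)

Iteration 1:
  f(1.000000) = -2.000000
  f'(1.000000) = 2.000000
  x_1 = 1.000000 - (-2.000000)/2.000000 = 2.000000
Iteration 2:
  f(2.000000) = 1.000000
  f'(2.000000) = 4.000000
  x_2 = 2.000000 - 1.000000/4.000000 = 1.750000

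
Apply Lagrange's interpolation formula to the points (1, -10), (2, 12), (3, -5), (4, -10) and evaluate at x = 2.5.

Lagrange interpolation formula:
P(x) = Σ yᵢ × Lᵢ(x)
where Lᵢ(x) = Π_{j≠i} (x - xⱼ)/(xᵢ - xⱼ)

L_0(2.5) = (2.5 - 2)/(1 - 2) × (2.5 - 3)/(1 - 3) × (2.5 - 4)/(1 - 4) = -0.062500
L_1(2.5) = (2.5 - 1)/(2 - 1) × (2.5 - 3)/(2 - 3) × (2.5 - 4)/(2 - 4) = 0.562500
L_2(2.5) = (2.5 - 1)/(3 - 1) × (2.5 - 2)/(3 - 2) × (2.5 - 4)/(3 - 4) = 0.562500
L_3(2.5) = (2.5 - 1)/(4 - 1) × (2.5 - 2)/(4 - 2) × (2.5 - 3)/(4 - 3) = -0.062500

P(2.5) = (-10)×L_0(2.5) + 12×L_1(2.5) + (-5)×L_2(2.5) + (-10)×L_3(2.5)
P(2.5) = 5.187500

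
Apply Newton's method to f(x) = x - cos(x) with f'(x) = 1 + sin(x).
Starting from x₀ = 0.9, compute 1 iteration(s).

f(x) = x - cos(x)
f'(x) = 1 + sin(x)
x₀ = 0.9

Newton-Raphson formula: x_{n+1} = x_n - f(x_n)/f'(x_n)

Iteration 1:
  f(0.900000) = 0.278390
  f'(0.900000) = 1.783327
  x_1 = 0.900000 - 0.278390/1.783327 = 0.743893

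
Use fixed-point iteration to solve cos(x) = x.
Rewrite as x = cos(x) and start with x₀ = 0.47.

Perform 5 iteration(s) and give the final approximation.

Equation: cos(x) = x
Fixed-point form: x = cos(x)
x₀ = 0.47

x_1 = g(0.470000) = 0.891568
x_2 = g(0.891568) = 0.628193
x_3 = g(0.628193) = 0.809091
x_4 = g(0.809091) = 0.690157
x_5 = g(0.690157) = 0.771146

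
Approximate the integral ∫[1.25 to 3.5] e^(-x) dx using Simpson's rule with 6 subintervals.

f(x) = e^(-x)
a = 1.25, b = 3.5, n = 6
h = (b - a)/n = 0.375000

Simpson's rule: (h/3)[f(x₀) + 4f(x₁) + 2f(x₂) + ... + f(xₙ)]

x_0 = 1.2500, f(x_0) = 0.286505, coefficient = 1
x_1 = 1.6250, f(x_1) = 0.196912, coefficient = 4
x_2 = 2.0000, f(x_2) = 0.135335, coefficient = 2
x_3 = 2.3750, f(x_3) = 0.093014, coefficient = 4
x_4 = 2.7500, f(x_4) = 0.063928, coefficient = 2
x_5 = 3.1250, f(x_5) = 0.043937, coefficient = 4
x_6 = 3.5000, f(x_6) = 0.030197, coefficient = 1

I ≈ (0.375000/3) × 2.050681 = 0.256335
Exact value: 0.256307
Error: 0.000028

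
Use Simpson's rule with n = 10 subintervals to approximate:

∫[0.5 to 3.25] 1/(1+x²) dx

f(x) = 1/(1+x²)
a = 0.5, b = 3.25, n = 10
h = (b - a)/n = 0.275000

Simpson's rule: (h/3)[f(x₀) + 4f(x₁) + 2f(x₂) + ... + f(xₙ)]

x_0 = 0.5000, f(x_0) = 0.800000, coefficient = 1
x_1 = 0.7750, f(x_1) = 0.624756, coefficient = 4
x_2 = 1.0500, f(x_2) = 0.475624, coefficient = 2
x_3 = 1.3250, f(x_3) = 0.362894, coefficient = 4
x_4 = 1.6000, f(x_4) = 0.280899, coefficient = 2
x_5 = 1.8750, f(x_5) = 0.221453, coefficient = 4
x_6 = 2.1500, f(x_6) = 0.177857, coefficient = 2
x_7 = 2.4250, f(x_7) = 0.145336, coefficient = 4
x_8 = 2.7000, f(x_8) = 0.120627, coefficient = 2
x_9 = 2.9750, f(x_9) = 0.101516, coefficient = 4
x_10 = 3.2500, f(x_10) = 0.086486, coefficient = 1

I ≈ (0.275000/3) × 8.820322 = 0.808530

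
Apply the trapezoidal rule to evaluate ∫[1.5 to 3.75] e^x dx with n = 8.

f(x) = e^x
a = 1.5, b = 3.75, n = 8
h = (b - a)/n = 0.281250

Trapezoidal rule: (h/2)[f(x₀) + 2f(x₁) + 2f(x₂) + ... + f(xₙ)]

x_0 = 1.5000, f(x_0) = 4.481689, coefficient = 1
x_1 = 1.7812, f(x_1) = 5.937273, coefficient = 2
x_2 = 2.0625, f(x_2) = 7.865609, coefficient = 2
x_3 = 2.3438, f(x_3) = 10.420239, coefficient = 2
x_4 = 2.6250, f(x_4) = 13.804574, coefficient = 2
x_5 = 2.9062, f(x_5) = 18.288089, coefficient = 2
x_6 = 3.1875, f(x_6) = 24.227782, coefficient = 2
x_7 = 3.4688, f(x_7) = 32.096597, coefficient = 2
x_8 = 3.7500, f(x_8) = 42.521082, coefficient = 1

I ≈ (0.281250/2) × 272.283100 = 38.289811
Exact value: 38.039393
Error: 0.250418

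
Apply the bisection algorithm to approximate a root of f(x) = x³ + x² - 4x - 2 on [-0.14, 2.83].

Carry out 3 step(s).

f(x) = x³ + x² - 4x - 2
Initial interval: [-0.14, 2.83]

Iteration 1:
  c_1 = (-0.140000 + 2.830000)/2 = 1.345000
  f(c_1) = f(1.345000) = -3.137836
  f(a) × f(c) ≥ 0, new interval: [1.345000, 2.830000]
Iteration 2:
  c_2 = (1.345000 + 2.830000)/2 = 2.087500
  f(c_2) = f(2.087500) = 3.104264
  f(a) × f(c) < 0, new interval: [1.345000, 2.087500]
Iteration 3:
  c_3 = (1.345000 + 2.087500)/2 = 1.716250
  f(c_3) = f(1.716250) = -0.864247
  f(a) × f(c) ≥ 0, new interval: [1.716250, 2.087500]

After 3 iteration(s), the approximation is c_3 = 1.716250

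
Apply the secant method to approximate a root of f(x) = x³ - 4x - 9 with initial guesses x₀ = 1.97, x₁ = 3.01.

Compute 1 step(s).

f(x) = x³ - 4x - 9
x₀ = 1.97, x₁ = 3.01

Secant formula: x_{n+1} = x_n - f(x_n)(x_n - x_{n-1})/(f(x_n) - f(x_{n-1}))

Iteration 1:
  f(1.970000) = -9.234627
  f(3.010000) = 6.230901
  x_2 = 3.010000 - 6.230901×(3.010000 - 1.970000)/(6.230901 - (-9.234627))
       = 2.590995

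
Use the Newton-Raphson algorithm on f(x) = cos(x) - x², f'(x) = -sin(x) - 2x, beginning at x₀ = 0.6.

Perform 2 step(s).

f(x) = cos(x) - x²
f'(x) = -sin(x) - 2x
x₀ = 0.6

Newton-Raphson formula: x_{n+1} = x_n - f(x_n)/f'(x_n)

Iteration 1:
  f(0.600000) = 0.465336
  f'(0.600000) = -1.764642
  x_1 = 0.600000 - 0.465336/(-1.764642) = 0.863700
Iteration 2:
  f(0.863700) = -0.096348
  f'(0.863700) = -2.487650
  x_2 = 0.863700 - (-0.096348)/(-2.487650) = 0.824969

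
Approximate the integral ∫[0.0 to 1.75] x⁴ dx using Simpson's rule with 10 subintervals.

f(x) = x⁴
a = 0.0, b = 1.75, n = 10
h = (b - a)/n = 0.175000

Simpson's rule: (h/3)[f(x₀) + 4f(x₁) + 2f(x₂) + ... + f(xₙ)]

x_0 = 0.0000, f(x_0) = 0.000000, coefficient = 1
x_1 = 0.1750, f(x_1) = 0.000938, coefficient = 4
x_2 = 0.3500, f(x_2) = 0.015006, coefficient = 2
x_3 = 0.5250, f(x_3) = 0.075969, coefficient = 4
x_4 = 0.7000, f(x_4) = 0.240100, coefficient = 2
x_5 = 0.8750, f(x_5) = 0.586182, coefficient = 4
x_6 = 1.0500, f(x_6) = 1.215506, coefficient = 2
x_7 = 1.2250, f(x_7) = 2.251875, coefficient = 4
x_8 = 1.4000, f(x_8) = 3.841600, coefficient = 2
x_9 = 1.5750, f(x_9) = 6.153500, coefficient = 4
x_10 = 1.7500, f(x_10) = 9.378906, coefficient = 1

I ≈ (0.175000/3) × 56.277189 = 3.282836
Exact value: 3.282617
Error: 0.000219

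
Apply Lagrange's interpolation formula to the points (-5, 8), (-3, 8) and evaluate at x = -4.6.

Lagrange interpolation formula:
P(x) = Σ yᵢ × Lᵢ(x)
where Lᵢ(x) = Π_{j≠i} (x - xⱼ)/(xᵢ - xⱼ)

L_0(-4.6) = (-4.6 - (-3))/(-5 - (-3)) = 0.800000
L_1(-4.6) = (-4.6 - (-5))/(-3 - (-5)) = 0.200000

P(-4.6) = 8×L_0(-4.6) + 8×L_1(-4.6)
P(-4.6) = 8.000000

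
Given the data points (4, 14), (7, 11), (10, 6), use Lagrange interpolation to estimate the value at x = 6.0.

Lagrange interpolation formula:
P(x) = Σ yᵢ × Lᵢ(x)
where Lᵢ(x) = Π_{j≠i} (x - xⱼ)/(xᵢ - xⱼ)

L_0(6.0) = (6.0 - 7)/(4 - 7) × (6.0 - 10)/(4 - 10) = 0.222222
L_1(6.0) = (6.0 - 4)/(7 - 4) × (6.0 - 10)/(7 - 10) = 0.888889
L_2(6.0) = (6.0 - 4)/(10 - 4) × (6.0 - 7)/(10 - 7) = -0.111111

P(6.0) = 14×L_0(6.0) + 11×L_1(6.0) + 6×L_2(6.0)
P(6.0) = 12.222222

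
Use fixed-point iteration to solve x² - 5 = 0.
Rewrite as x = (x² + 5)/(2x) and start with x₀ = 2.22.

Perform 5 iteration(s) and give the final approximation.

Equation: x² - 5 = 0
Fixed-point form: x = (x² + 5)/(2x)
x₀ = 2.22

x_1 = g(2.220000) = 2.236126
x_2 = g(2.236126) = 2.236068
x_3 = g(2.236068) = 2.236068
x_4 = g(2.236068) = 2.236068
x_5 = g(2.236068) = 2.236068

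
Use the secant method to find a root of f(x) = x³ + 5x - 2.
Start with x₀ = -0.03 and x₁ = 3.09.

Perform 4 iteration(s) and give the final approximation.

f(x) = x³ + 5x - 2
x₀ = -0.03, x₁ = 3.09

Secant formula: x_{n+1} = x_n - f(x_n)(x_n - x_{n-1})/(f(x_n) - f(x_{n-1}))

Iteration 1:
  f(-0.030000) = -2.150027
  f(3.090000) = 42.953629
  x_2 = 3.090000 - 42.953629×(3.090000 - (-0.030000))/(42.953629 - (-2.150027))
       = 0.118726
Iteration 2:
  f(3.090000) = 42.953629
  f(0.118726) = -1.404697
  x_3 = 0.118726 - (-1.404697)×(0.118726 - 3.090000)/(-1.404697 - 42.953629)
       = 0.212817
Iteration 3:
  f(0.118726) = -1.404697
  f(0.212817) = -0.926274
  x_4 = 0.212817 - (-0.926274)×(0.212817 - 0.118726)/(-0.926274 - (-1.404697))
       = 0.394988
Iteration 4:
  f(0.212817) = -0.926274
  f(0.394988) = 0.036564
  x_5 = 0.394988 - 0.036564×(0.394988 - 0.212817)/(0.036564 - (-0.926274))
       = 0.388070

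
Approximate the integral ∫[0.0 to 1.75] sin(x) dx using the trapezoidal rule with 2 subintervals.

f(x) = sin(x)
a = 0.0, b = 1.75, n = 2
h = (b - a)/n = 0.875000

Trapezoidal rule: (h/2)[f(x₀) + 2f(x₁) + 2f(x₂) + ... + f(xₙ)]

x_0 = 0.0000, f(x_0) = 0.000000, coefficient = 1
x_1 = 0.8750, f(x_1) = 0.767544, coefficient = 2
x_2 = 1.7500, f(x_2) = 0.983986, coefficient = 1

I ≈ (0.875000/2) × 2.519073 = 1.102094
Exact value: 1.178246
Error: 0.076152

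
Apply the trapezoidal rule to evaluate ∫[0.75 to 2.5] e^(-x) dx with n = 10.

f(x) = e^(-x)
a = 0.75, b = 2.5, n = 10
h = (b - a)/n = 0.175000

Trapezoidal rule: (h/2)[f(x₀) + 2f(x₁) + 2f(x₂) + ... + f(xₙ)]

x_0 = 0.7500, f(x_0) = 0.472367, coefficient = 1
x_1 = 0.9250, f(x_1) = 0.396531, coefficient = 2
x_2 = 1.1000, f(x_2) = 0.332871, coefficient = 2
x_3 = 1.2750, f(x_3) = 0.279431, coefficient = 2
x_4 = 1.4500, f(x_4) = 0.234570, coefficient = 2
x_5 = 1.6250, f(x_5) = 0.196912, coefficient = 2
x_6 = 1.8000, f(x_6) = 0.165299, coefficient = 2
x_7 = 1.9750, f(x_7) = 0.138761, coefficient = 2
x_8 = 2.1500, f(x_8) = 0.116484, coefficient = 2
x_9 = 2.3250, f(x_9) = 0.097783, coefficient = 2
x_10 = 2.5000, f(x_10) = 0.082085, coefficient = 1

I ≈ (0.175000/2) × 4.471738 = 0.391277
Exact value: 0.390282
Error: 0.000996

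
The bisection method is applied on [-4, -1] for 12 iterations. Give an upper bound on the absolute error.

Bisection error bound: |error| ≤ (b-a)/2^n
|error| ≤ (-1 - (-4))/2^12 = 3/2^12
|error| ≤ 0.0007324219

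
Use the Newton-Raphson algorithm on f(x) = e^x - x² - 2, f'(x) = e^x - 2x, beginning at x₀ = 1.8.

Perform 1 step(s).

f(x) = e^x - x² - 2
f'(x) = e^x - 2x
x₀ = 1.8

Newton-Raphson formula: x_{n+1} = x_n - f(x_n)/f'(x_n)

Iteration 1:
  f(1.800000) = 0.809647
  f'(1.800000) = 2.449647
  x_1 = 1.800000 - 0.809647/2.449647 = 1.469484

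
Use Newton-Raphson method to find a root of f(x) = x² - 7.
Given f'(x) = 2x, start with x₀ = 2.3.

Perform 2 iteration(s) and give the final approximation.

f(x) = x² - 7
f'(x) = 2x
x₀ = 2.3

Newton-Raphson formula: x_{n+1} = x_n - f(x_n)/f'(x_n)

Iteration 1:
  f(2.300000) = -1.710000
  f'(2.300000) = 4.600000
  x_1 = 2.300000 - (-1.710000)/4.600000 = 2.671739
Iteration 2:
  f(2.671739) = 0.138190
  f'(2.671739) = 5.343478
  x_2 = 2.671739 - 0.138190/5.343478 = 2.645878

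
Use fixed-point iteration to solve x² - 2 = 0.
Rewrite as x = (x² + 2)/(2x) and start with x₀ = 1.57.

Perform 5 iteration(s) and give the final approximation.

Equation: x² - 2 = 0
Fixed-point form: x = (x² + 2)/(2x)
x₀ = 1.57

x_1 = g(1.570000) = 1.421943
x_2 = g(1.421943) = 1.414235
x_3 = g(1.414235) = 1.414214
x_4 = g(1.414214) = 1.414214
x_5 = g(1.414214) = 1.414214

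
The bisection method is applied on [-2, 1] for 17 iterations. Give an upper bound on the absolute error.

Bisection error bound: |error| ≤ (b-a)/2^n
|error| ≤ (1 - (-2))/2^17 = 3/2^17
|error| ≤ 0.0000228882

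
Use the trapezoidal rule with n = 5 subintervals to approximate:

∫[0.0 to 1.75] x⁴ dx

f(x) = x⁴
a = 0.0, b = 1.75, n = 5
h = (b - a)/n = 0.350000

Trapezoidal rule: (h/2)[f(x₀) + 2f(x₁) + 2f(x₂) + ... + f(xₙ)]

x_0 = 0.0000, f(x_0) = 0.000000, coefficient = 1
x_1 = 0.3500, f(x_1) = 0.015006, coefficient = 2
x_2 = 0.7000, f(x_2) = 0.240100, coefficient = 2
x_3 = 1.0500, f(x_3) = 1.215506, coefficient = 2
x_4 = 1.4000, f(x_4) = 3.841600, coefficient = 2
x_5 = 1.7500, f(x_5) = 9.378906, coefficient = 1

I ≈ (0.350000/2) × 20.003331 = 3.500583
Exact value: 3.282617
Error: 0.217966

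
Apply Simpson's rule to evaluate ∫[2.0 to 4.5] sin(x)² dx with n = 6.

f(x) = sin(x)²
a = 2.0, b = 4.5, n = 6
h = (b - a)/n = 0.416667

Simpson's rule: (h/3)[f(x₀) + 4f(x₁) + 2f(x₂) + ... + f(xₙ)]

x_0 = 2.0000, f(x_0) = 0.826822, coefficient = 1
x_1 = 2.4167, f(x_1) = 0.439675, coefficient = 4
x_2 = 2.8333, f(x_2) = 0.092052, coefficient = 2
x_3 = 3.2500, f(x_3) = 0.011706, coefficient = 4
x_4 = 3.6667, f(x_4) = 0.251279, coefficient = 2
x_5 = 4.0833, f(x_5) = 0.653807, coefficient = 4
x_6 = 4.5000, f(x_6) = 0.955565, coefficient = 1

I ≈ (0.416667/3) × 6.889802 = 0.956917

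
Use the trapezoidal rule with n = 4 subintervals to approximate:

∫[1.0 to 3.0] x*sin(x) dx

f(x) = x*sin(x)
a = 1.0, b = 3.0, n = 4
h = (b - a)/n = 0.500000

Trapezoidal rule: (h/2)[f(x₀) + 2f(x₁) + 2f(x₂) + ... + f(xₙ)]

x_0 = 1.0000, f(x_0) = 0.841471, coefficient = 1
x_1 = 1.5000, f(x_1) = 1.496242, coefficient = 2
x_2 = 2.0000, f(x_2) = 1.818595, coefficient = 2
x_3 = 2.5000, f(x_3) = 1.496180, coefficient = 2
x_4 = 3.0000, f(x_4) = 0.423360, coefficient = 1

I ≈ (0.500000/2) × 10.886866 = 2.721717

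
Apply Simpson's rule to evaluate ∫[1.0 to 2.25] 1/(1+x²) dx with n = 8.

f(x) = 1/(1+x²)
a = 1.0, b = 2.25, n = 8
h = (b - a)/n = 0.156250

Simpson's rule: (h/3)[f(x₀) + 4f(x₁) + 2f(x₂) + ... + f(xₙ)]

x_0 = 1.0000, f(x_0) = 0.500000, coefficient = 1
x_1 = 1.1562, f(x_1) = 0.427915, coefficient = 4
x_2 = 1.3125, f(x_2) = 0.367288, coefficient = 2
x_3 = 1.4688, f(x_3) = 0.316734, coefficient = 4
x_4 = 1.6250, f(x_4) = 0.274678, coefficient = 2
x_5 = 1.7812, f(x_5) = 0.239644, coefficient = 4
x_6 = 1.9375, f(x_6) = 0.210353, coefficient = 2
x_7 = 2.0938, f(x_7) = 0.185743, coefficient = 4
x_8 = 2.2500, f(x_8) = 0.164948, coefficient = 1

I ≈ (0.156250/3) × 7.049730 = 0.367173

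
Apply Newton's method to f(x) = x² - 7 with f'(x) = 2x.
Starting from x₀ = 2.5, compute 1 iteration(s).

f(x) = x² - 7
f'(x) = 2x
x₀ = 2.5

Newton-Raphson formula: x_{n+1} = x_n - f(x_n)/f'(x_n)

Iteration 1:
  f(2.500000) = -0.750000
  f'(2.500000) = 5.000000
  x_1 = 2.500000 - (-0.750000)/5.000000 = 2.650000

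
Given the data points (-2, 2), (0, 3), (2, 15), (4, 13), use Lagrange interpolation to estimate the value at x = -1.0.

Lagrange interpolation formula:
P(x) = Σ yᵢ × Lᵢ(x)
where Lᵢ(x) = Π_{j≠i} (x - xⱼ)/(xᵢ - xⱼ)

L_0(-1.0) = (-1.0 - 0)/(-2 - 0) × (-1.0 - 2)/(-2 - 2) × (-1.0 - 4)/(-2 - 4) = 0.312500
L_1(-1.0) = (-1.0 - (-2))/(0 - (-2)) × (-1.0 - 2)/(0 - 2) × (-1.0 - 4)/(0 - 4) = 0.937500
L_2(-1.0) = (-1.0 - (-2))/(2 - (-2)) × (-1.0 - 0)/(2 - 0) × (-1.0 - 4)/(2 - 4) = -0.312500
L_3(-1.0) = (-1.0 - (-2))/(4 - (-2)) × (-1.0 - 0)/(4 - 0) × (-1.0 - 2)/(4 - 2) = 0.062500

P(-1.0) = 2×L_0(-1.0) + 3×L_1(-1.0) + 15×L_2(-1.0) + 13×L_3(-1.0)
P(-1.0) = -0.437500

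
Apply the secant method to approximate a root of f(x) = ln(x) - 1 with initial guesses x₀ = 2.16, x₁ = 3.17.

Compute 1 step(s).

f(x) = ln(x) - 1
x₀ = 2.16, x₁ = 3.17

Secant formula: x_{n+1} = x_n - f(x_n)(x_n - x_{n-1})/(f(x_n) - f(x_{n-1}))

Iteration 1:
  f(2.160000) = -0.229892
  f(3.170000) = 0.153732
  x_2 = 3.170000 - 0.153732×(3.170000 - 2.160000)/(0.153732 - (-0.229892))
       = 2.765257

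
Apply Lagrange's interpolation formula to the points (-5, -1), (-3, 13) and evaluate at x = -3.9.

Lagrange interpolation formula:
P(x) = Σ yᵢ × Lᵢ(x)
where Lᵢ(x) = Π_{j≠i} (x - xⱼ)/(xᵢ - xⱼ)

L_0(-3.9) = (-3.9 - (-3))/(-5 - (-3)) = 0.450000
L_1(-3.9) = (-3.9 - (-5))/(-3 - (-5)) = 0.550000

P(-3.9) = (-1)×L_0(-3.9) + 13×L_1(-3.9)
P(-3.9) = 6.700000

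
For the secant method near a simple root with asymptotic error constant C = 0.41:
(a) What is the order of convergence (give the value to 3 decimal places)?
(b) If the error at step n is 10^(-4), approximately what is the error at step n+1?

(a) Secant method has superlinear convergence with order φ = (1+√5)/2 ≈ 1.618.
    This means |e_{n+1}| ≈ C|e_n|^1.618.

(b) With |e_n| = 10^(-4) and C = 0.41:
    |e_{n+1}| ≈ 0.41 × (10^(-4))^1.618 = 0.41 × 10^(-6.47)

(a) ≈ 1.618 (golden ratio); (b) |e_{n+1}| ≈ 1.382e-07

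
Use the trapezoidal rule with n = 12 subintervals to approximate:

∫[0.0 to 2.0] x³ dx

f(x) = x³
a = 0.0, b = 2.0, n = 12
h = (b - a)/n = 0.166667

Trapezoidal rule: (h/2)[f(x₀) + 2f(x₁) + 2f(x₂) + ... + f(xₙ)]

x_0 = 0.0000, f(x_0) = 0.000000, coefficient = 1
x_1 = 0.1667, f(x_1) = 0.004630, coefficient = 2
x_2 = 0.3333, f(x_2) = 0.037037, coefficient = 2
x_3 = 0.5000, f(x_3) = 0.125000, coefficient = 2
x_4 = 0.6667, f(x_4) = 0.296296, coefficient = 2
x_5 = 0.8333, f(x_5) = 0.578704, coefficient = 2
x_6 = 1.0000, f(x_6) = 1.000000, coefficient = 2
x_7 = 1.1667, f(x_7) = 1.587963, coefficient = 2
x_8 = 1.3333, f(x_8) = 2.370370, coefficient = 2
x_9 = 1.5000, f(x_9) = 3.375000, coefficient = 2
x_10 = 1.6667, f(x_10) = 4.629630, coefficient = 2
x_11 = 1.8333, f(x_11) = 6.162037, coefficient = 2
x_12 = 2.0000, f(x_12) = 8.000000, coefficient = 1

I ≈ (0.166667/2) × 48.333333 = 4.027778
Exact value: 4.000000
Error: 0.027778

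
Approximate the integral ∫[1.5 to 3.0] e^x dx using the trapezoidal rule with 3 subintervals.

f(x) = e^x
a = 1.5, b = 3.0, n = 3
h = (b - a)/n = 0.500000

Trapezoidal rule: (h/2)[f(x₀) + 2f(x₁) + 2f(x₂) + ... + f(xₙ)]

x_0 = 1.5000, f(x_0) = 4.481689, coefficient = 1
x_1 = 2.0000, f(x_1) = 7.389056, coefficient = 2
x_2 = 2.5000, f(x_2) = 12.182494, coefficient = 2
x_3 = 3.0000, f(x_3) = 20.085537, coefficient = 1

I ≈ (0.500000/2) × 63.710326 = 15.927582
Exact value: 15.603848
Error: 0.323734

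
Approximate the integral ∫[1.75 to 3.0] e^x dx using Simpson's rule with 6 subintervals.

f(x) = e^x
a = 1.75, b = 3.0, n = 6
h = (b - a)/n = 0.208333

Simpson's rule: (h/3)[f(x₀) + 4f(x₁) + 2f(x₂) + ... + f(xₙ)]

x_0 = 1.7500, f(x_0) = 5.754603, coefficient = 1
x_1 = 1.9583, f(x_1) = 7.087505, coefficient = 4
x_2 = 2.1667, f(x_2) = 8.729138, coefficient = 2
x_3 = 2.3750, f(x_3) = 10.751013, coefficient = 4
x_4 = 2.5833, f(x_4) = 13.241202, coefficient = 2
x_5 = 2.7917, f(x_5) = 16.308177, coefficient = 4
x_6 = 3.0000, f(x_6) = 20.085537, coefficient = 1

I ≈ (0.208333/3) × 206.367602 = 14.331083
Exact value: 14.330934
Error: 0.000149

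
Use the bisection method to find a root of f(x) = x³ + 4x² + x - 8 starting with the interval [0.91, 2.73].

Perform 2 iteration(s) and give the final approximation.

f(x) = x³ + 4x² + x - 8
Initial interval: [0.91, 2.73]

Iteration 1:
  c_1 = (0.910000 + 2.730000)/2 = 1.820000
  f(c_1) = f(1.820000) = 13.098168
  f(a) × f(c) < 0, new interval: [0.910000, 1.820000]
Iteration 2:
  c_2 = (0.910000 + 1.820000)/2 = 1.365000
  f(c_2) = f(1.365000) = 3.361202
  f(a) × f(c) < 0, new interval: [0.910000, 1.365000]

After 2 iteration(s), the approximation is c_2 = 1.365000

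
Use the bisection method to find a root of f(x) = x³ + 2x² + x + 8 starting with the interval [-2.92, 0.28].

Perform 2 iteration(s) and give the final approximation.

f(x) = x³ + 2x² + x + 8
Initial interval: [-2.92, 0.28]

Iteration 1:
  c_1 = (-2.920000 + 0.280000)/2 = -1.320000
  f(c_1) = f(-1.320000) = 7.864832
  f(a) × f(c) < 0, new interval: [-2.920000, -1.320000]
Iteration 2:
  c_2 = (-2.920000 + (-1.320000))/2 = -2.120000
  f(c_2) = f(-2.120000) = 5.340672
  f(a) × f(c) < 0, new interval: [-2.920000, -2.120000]

After 2 iteration(s), the approximation is c_2 = -2.120000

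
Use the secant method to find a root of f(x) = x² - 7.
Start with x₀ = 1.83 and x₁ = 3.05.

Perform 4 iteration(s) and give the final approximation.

f(x) = x² - 7
x₀ = 1.83, x₁ = 3.05

Secant formula: x_{n+1} = x_n - f(x_n)(x_n - x_{n-1})/(f(x_n) - f(x_{n-1}))

Iteration 1:
  f(1.830000) = -3.651100
  f(3.050000) = 2.302500
  x_2 = 3.050000 - 2.302500×(3.050000 - 1.830000)/(2.302500 - (-3.651100))
       = 2.578176
Iteration 2:
  f(3.050000) = 2.302500
  f(2.578176) = -0.353007
  x_3 = 2.578176 - (-0.353007)×(2.578176 - 3.050000)/(-0.353007 - 2.302500)
       = 2.640898
Iteration 3:
  f(2.578176) = -0.353007
  f(2.640898) = -0.025659
  x_4 = 2.640898 - (-0.025659)×(2.640898 - 2.578176)/(-0.025659 - (-0.353007))
       = 2.645814
Iteration 4:
  f(2.640898) = -0.025659
  f(2.645814) = 0.000333
  x_5 = 2.645814 - 0.000333×(2.645814 - 2.640898)/(0.000333 - (-0.025659))
       = 2.645751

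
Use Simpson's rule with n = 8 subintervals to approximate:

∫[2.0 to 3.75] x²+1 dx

f(x) = x²+1
a = 2.0, b = 3.75, n = 8
h = (b - a)/n = 0.218750

Simpson's rule: (h/3)[f(x₀) + 4f(x₁) + 2f(x₂) + ... + f(xₙ)]

x_0 = 2.0000, f(x_0) = 5.000000, coefficient = 1
x_1 = 2.2188, f(x_1) = 5.922852, coefficient = 4
x_2 = 2.4375, f(x_2) = 6.941406, coefficient = 2
x_3 = 2.6562, f(x_3) = 8.055664, coefficient = 4
x_4 = 2.8750, f(x_4) = 9.265625, coefficient = 2
x_5 = 3.0938, f(x_5) = 10.571289, coefficient = 4
x_6 = 3.3125, f(x_6) = 11.972656, coefficient = 2
x_7 = 3.5312, f(x_7) = 13.469727, coefficient = 4
x_8 = 3.7500, f(x_8) = 15.062500, coefficient = 1

I ≈ (0.218750/3) × 228.500000 = 16.661458
Exact value: 16.661458
Error: 0.000000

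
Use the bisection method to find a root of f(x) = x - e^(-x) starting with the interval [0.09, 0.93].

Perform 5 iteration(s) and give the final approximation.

f(x) = x - e^(-x)
Initial interval: [0.09, 0.93]

Iteration 1:
  c_1 = (0.090000 + 0.930000)/2 = 0.510000
  f(c_1) = f(0.510000) = -0.090496
  f(a) × f(c) ≥ 0, new interval: [0.510000, 0.930000]
Iteration 2:
  c_2 = (0.510000 + 0.930000)/2 = 0.720000
  f(c_2) = f(0.720000) = 0.233248
  f(a) × f(c) < 0, new interval: [0.510000, 0.720000]
Iteration 3:
  c_3 = (0.510000 + 0.720000)/2 = 0.615000
  f(c_3) = f(0.615000) = 0.074359
  f(a) × f(c) < 0, new interval: [0.510000, 0.615000]
Iteration 4:
  c_4 = (0.510000 + 0.615000)/2 = 0.562500
  f(c_4) = f(0.562500) = -0.007283
  f(a) × f(c) ≥ 0, new interval: [0.562500, 0.615000]
Iteration 5:
  c_5 = (0.562500 + 0.615000)/2 = 0.588750
  f(c_5) = f(0.588750) = 0.033729
  f(a) × f(c) < 0, new interval: [0.562500, 0.588750]

After 5 iteration(s), the approximation is c_5 = 0.588750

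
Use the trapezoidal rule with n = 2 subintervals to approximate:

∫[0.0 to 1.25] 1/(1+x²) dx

f(x) = 1/(1+x²)
a = 0.0, b = 1.25, n = 2
h = (b - a)/n = 0.625000

Trapezoidal rule: (h/2)[f(x₀) + 2f(x₁) + 2f(x₂) + ... + f(xₙ)]

x_0 = 0.0000, f(x_0) = 1.000000, coefficient = 1
x_1 = 0.6250, f(x_1) = 0.719101, coefficient = 2
x_2 = 1.2500, f(x_2) = 0.390244, coefficient = 1

I ≈ (0.625000/2) × 2.828446 = 0.883889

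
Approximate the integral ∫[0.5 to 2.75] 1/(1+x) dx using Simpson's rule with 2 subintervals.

f(x) = 1/(1+x)
a = 0.5, b = 2.75, n = 2
h = (b - a)/n = 1.125000

Simpson's rule: (h/3)[f(x₀) + 4f(x₁) + 2f(x₂) + ... + f(xₙ)]

x_0 = 0.5000, f(x_0) = 0.666667, coefficient = 1
x_1 = 1.6250, f(x_1) = 0.380952, coefficient = 4
x_2 = 2.7500, f(x_2) = 0.266667, coefficient = 1

I ≈ (1.125000/3) × 2.457143 = 0.921429
Exact value: 0.916291
Error: 0.005138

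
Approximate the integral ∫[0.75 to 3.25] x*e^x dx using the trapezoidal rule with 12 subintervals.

f(x) = x*e^x
a = 0.75, b = 3.25, n = 12
h = (b - a)/n = 0.208333

Trapezoidal rule: (h/2)[f(x₀) + 2f(x₁) + 2f(x₂) + ... + f(xₙ)]

x_0 = 0.7500, f(x_0) = 1.587750, coefficient = 1
x_1 = 0.9583, f(x_1) = 2.498708, coefficient = 2
x_2 = 1.1667, f(x_2) = 3.746482, coefficient = 2
x_3 = 1.3750, f(x_3) = 5.438230, coefficient = 2
x_4 = 1.5833, f(x_4) = 7.712679, coefficient = 2
x_5 = 1.7917, f(x_5) = 10.749002, coefficient = 2
x_6 = 2.0000, f(x_6) = 14.778112, coefficient = 2
x_7 = 2.2083, f(x_7) = 20.097017, coefficient = 2
x_8 = 2.4167, f(x_8) = 27.087053, coefficient = 2
x_9 = 2.6250, f(x_9) = 36.237007, coefficient = 2
x_10 = 2.8333, f(x_10) = 48.172446, coefficient = 2
x_11 = 3.0417, f(x_11) = 63.692848, coefficient = 2
x_12 = 3.2500, f(x_12) = 83.818605, coefficient = 1

I ≈ (0.208333/2) × 565.825527 = 58.940159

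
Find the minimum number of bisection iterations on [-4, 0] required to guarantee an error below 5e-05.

We need (b-a)/2^n ≤ 5e-05
(0 - (-4))/2^n ≤ 5e-05
4/2^n ≤ 5e-05
2^n ≥ 80000
n ≥ log₂(80000) = 16.29
n ≥ 17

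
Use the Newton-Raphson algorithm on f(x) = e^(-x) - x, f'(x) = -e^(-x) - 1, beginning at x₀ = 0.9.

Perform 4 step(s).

f(x) = e^(-x) - x
f'(x) = -e^(-x) - 1
x₀ = 0.9

Newton-Raphson formula: x_{n+1} = x_n - f(x_n)/f'(x_n)

Iteration 1:
  f(0.900000) = -0.493430
  f'(0.900000) = -1.406570
  x_1 = 0.900000 - (-0.493430)/(-1.406570) = 0.549196
Iteration 2:
  f(0.549196) = 0.028218
  f'(0.549196) = -1.577414
  x_2 = 0.549196 - 0.028218/(-1.577414) = 0.567085
Iteration 3:
  f(0.567085) = 0.000092
  f'(0.567085) = -1.567177
  x_3 = 0.567085 - 0.000092/(-1.567177) = 0.567143
Iteration 4:
  f(0.567143) = 0.000000
  f'(0.567143) = -1.567143
  x_4 = 0.567143 - 0.000000/(-1.567143) = 0.567143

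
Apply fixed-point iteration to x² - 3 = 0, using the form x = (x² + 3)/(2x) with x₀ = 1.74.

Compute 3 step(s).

Equation: x² - 3 = 0
Fixed-point form: x = (x² + 3)/(2x)
x₀ = 1.74

x_1 = g(1.740000) = 1.732069
x_2 = g(1.732069) = 1.732051
x_3 = g(1.732051) = 1.732051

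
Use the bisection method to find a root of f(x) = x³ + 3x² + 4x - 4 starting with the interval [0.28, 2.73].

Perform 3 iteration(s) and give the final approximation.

f(x) = x³ + 3x² + 4x - 4
Initial interval: [0.28, 2.73]

Iteration 1:
  c_1 = (0.280000 + 2.730000)/2 = 1.505000
  f(c_1) = f(1.505000) = 12.223938
  f(a) × f(c) < 0, new interval: [0.280000, 1.505000]
Iteration 2:
  c_2 = (0.280000 + 1.505000)/2 = 0.892500
  f(c_2) = f(0.892500) = 2.670595
  f(a) × f(c) < 0, new interval: [0.280000, 0.892500]
Iteration 3:
  c_3 = (0.280000 + 0.892500)/2 = 0.586250
  f(c_3) = f(0.586250) = -0.422445
  f(a) × f(c) ≥ 0, new interval: [0.586250, 0.892500]

After 3 iteration(s), the approximation is c_3 = 0.586250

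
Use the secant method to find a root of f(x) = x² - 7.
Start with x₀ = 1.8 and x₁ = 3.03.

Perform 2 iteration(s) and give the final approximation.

f(x) = x² - 7
x₀ = 1.8, x₁ = 3.03

Secant formula: x_{n+1} = x_n - f(x_n)(x_n - x_{n-1})/(f(x_n) - f(x_{n-1}))

Iteration 1:
  f(1.800000) = -3.760000
  f(3.030000) = 2.180900
  x_2 = 3.030000 - 2.180900×(3.030000 - 1.800000)/(2.180900 - (-3.760000))
       = 2.578468
Iteration 2:
  f(3.030000) = 2.180900
  f(2.578468) = -0.351503
  x_3 = 2.578468 - (-0.351503)×(2.578468 - 3.030000)/(-0.351503 - 2.180900)
       = 2.641142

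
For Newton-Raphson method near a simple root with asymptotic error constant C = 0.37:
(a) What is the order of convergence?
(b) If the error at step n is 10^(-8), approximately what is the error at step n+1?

(a) Newton-Raphson has quadratic (order 2) convergence near simple roots.
    This means |e_{n+1}| ≈ C|e_n|².

(b) With |e_n| = 10^(-8) and C = 0.37:
    |e_{n+1}| ≈ 0.37 × (10^(-8))² = 0.37 × 10^(-16)

(a) 2 (quadratic); (b) |e_{n+1}| ≈ 3.700e-17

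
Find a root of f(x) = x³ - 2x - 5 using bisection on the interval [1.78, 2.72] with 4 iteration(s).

f(x) = x³ - 2x - 5
Initial interval: [1.78, 2.72]

Iteration 1:
  c_1 = (1.780000 + 2.720000)/2 = 2.250000
  f(c_1) = f(2.250000) = 1.890625
  f(a) × f(c) < 0, new interval: [1.780000, 2.250000]
Iteration 2:
  c_2 = (1.780000 + 2.250000)/2 = 2.015000
  f(c_2) = f(2.015000) = -0.848647
  f(a) × f(c) ≥ 0, new interval: [2.015000, 2.250000]
Iteration 3:
  c_3 = (2.015000 + 2.250000)/2 = 2.132500
  f(c_3) = f(2.132500) = 0.432664
  f(a) × f(c) < 0, new interval: [2.015000, 2.132500]
Iteration 4:
  c_4 = (2.015000 + 2.132500)/2 = 2.073750
  f(c_4) = f(2.073750) = -0.229464
  f(a) × f(c) ≥ 0, new interval: [2.073750, 2.132500]

After 4 iteration(s), the approximation is c_4 = 2.073750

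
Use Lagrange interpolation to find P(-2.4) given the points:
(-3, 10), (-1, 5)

Lagrange interpolation formula:
P(x) = Σ yᵢ × Lᵢ(x)
where Lᵢ(x) = Π_{j≠i} (x - xⱼ)/(xᵢ - xⱼ)

L_0(-2.4) = (-2.4 - (-1))/(-3 - (-1)) = 0.700000
L_1(-2.4) = (-2.4 - (-3))/(-1 - (-3)) = 0.300000

P(-2.4) = 10×L_0(-2.4) + 5×L_1(-2.4)
P(-2.4) = 8.500000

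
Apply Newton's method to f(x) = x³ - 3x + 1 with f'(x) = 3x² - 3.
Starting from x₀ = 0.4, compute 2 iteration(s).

f(x) = x³ - 3x + 1
f'(x) = 3x² - 3
x₀ = 0.4

Newton-Raphson formula: x_{n+1} = x_n - f(x_n)/f'(x_n)

Iteration 1:
  f(0.400000) = -0.136000
  f'(0.400000) = -2.520000
  x_1 = 0.400000 - (-0.136000)/(-2.520000) = 0.346032
Iteration 2:
  f(0.346032) = 0.003338
  f'(0.346032) = -2.640786
  x_2 = 0.346032 - 0.003338/(-2.640786) = 0.347296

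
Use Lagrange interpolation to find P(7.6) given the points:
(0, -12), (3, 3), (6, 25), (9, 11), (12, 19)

Lagrange interpolation formula:
P(x) = Σ yᵢ × Lᵢ(x)
where Lᵢ(x) = Π_{j≠i} (x - xⱼ)/(xᵢ - xⱼ)

L_0(7.6) = (7.6 - 3)/(0 - 3) × (7.6 - 6)/(0 - 6) × (7.6 - 9)/(0 - 9) × (7.6 - 12)/(0 - 12) = 0.023322
L_1(7.6) = (7.6 - 0)/(3 - 0) × (7.6 - 6)/(3 - 6) × (7.6 - 9)/(3 - 9) × (7.6 - 12)/(3 - 12) = -0.154127
L_2(7.6) = (7.6 - 0)/(6 - 0) × (7.6 - 3)/(6 - 3) × (7.6 - 9)/(6 - 9) × (7.6 - 12)/(6 - 12) = 0.664672
L_3(7.6) = (7.6 - 0)/(9 - 0) × (7.6 - 3)/(9 - 3) × (7.6 - 6)/(9 - 6) × (7.6 - 12)/(9 - 12) = 0.506416
L_4(7.6) = (7.6 - 0)/(12 - 0) × (7.6 - 3)/(12 - 3) × (7.6 - 6)/(12 - 6) × (7.6 - 9)/(12 - 9) = -0.040283

P(7.6) = (-12)×L_0(7.6) + 3×L_1(7.6) + 25×L_2(7.6) + 11×L_3(7.6) + 19×L_4(7.6)
P(7.6) = 20.679750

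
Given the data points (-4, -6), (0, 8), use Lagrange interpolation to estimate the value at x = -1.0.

Lagrange interpolation formula:
P(x) = Σ yᵢ × Lᵢ(x)
where Lᵢ(x) = Π_{j≠i} (x - xⱼ)/(xᵢ - xⱼ)

L_0(-1.0) = (-1.0 - 0)/(-4 - 0) = 0.250000
L_1(-1.0) = (-1.0 - (-4))/(0 - (-4)) = 0.750000

P(-1.0) = (-6)×L_0(-1.0) + 8×L_1(-1.0)
P(-1.0) = 4.500000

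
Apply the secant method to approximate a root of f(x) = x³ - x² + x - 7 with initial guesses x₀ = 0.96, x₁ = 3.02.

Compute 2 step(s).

f(x) = x³ - x² + x - 7
x₀ = 0.96, x₁ = 3.02

Secant formula: x_{n+1} = x_n - f(x_n)(x_n - x_{n-1})/(f(x_n) - f(x_{n-1}))

Iteration 1:
  f(0.960000) = -6.076864
  f(3.020000) = 14.443208
  x_2 = 3.020000 - 14.443208×(3.020000 - 0.960000)/(14.443208 - (-6.076864))
       = 1.570053
Iteration 2:
  f(3.020000) = 14.443208
  f(1.570053) = -4.024726
  x_3 = 1.570053 - (-4.024726)×(1.570053 - 3.020000)/(-4.024726 - 14.443208)
       = 1.886041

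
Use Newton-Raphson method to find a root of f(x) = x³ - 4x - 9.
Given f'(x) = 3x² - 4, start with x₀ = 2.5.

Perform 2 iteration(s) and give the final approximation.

f(x) = x³ - 4x - 9
f'(x) = 3x² - 4
x₀ = 2.5

Newton-Raphson formula: x_{n+1} = x_n - f(x_n)/f'(x_n)

Iteration 1:
  f(2.500000) = -3.375000
  f'(2.500000) = 14.750000
  x_1 = 2.500000 - (-3.375000)/14.750000 = 2.728814
Iteration 2:
  f(2.728814) = 0.404647
  f'(2.728814) = 18.339270
  x_2 = 2.728814 - 0.404647/18.339270 = 2.706749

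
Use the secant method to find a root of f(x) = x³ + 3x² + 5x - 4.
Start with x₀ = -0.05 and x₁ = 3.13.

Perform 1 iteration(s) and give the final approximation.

f(x) = x³ + 3x² + 5x - 4
x₀ = -0.05, x₁ = 3.13

Secant formula: x_{n+1} = x_n - f(x_n)(x_n - x_{n-1})/(f(x_n) - f(x_{n-1}))

Iteration 1:
  f(-0.050000) = -4.242625
  f(3.130000) = 71.704997
  x_2 = 3.130000 - 71.704997×(3.130000 - (-0.050000))/(71.704997 - (-4.242625))
       = 0.127643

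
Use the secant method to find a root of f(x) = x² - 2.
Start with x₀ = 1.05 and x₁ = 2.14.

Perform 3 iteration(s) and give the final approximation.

f(x) = x² - 2
x₀ = 1.05, x₁ = 2.14

Secant formula: x_{n+1} = x_n - f(x_n)(x_n - x_{n-1})/(f(x_n) - f(x_{n-1}))

Iteration 1:
  f(1.050000) = -0.897500
  f(2.140000) = 2.579600
  x_2 = 2.140000 - 2.579600×(2.140000 - 1.050000)/(2.579600 - (-0.897500))
       = 1.331348
Iteration 2:
  f(2.140000) = 2.579600
  f(1.331348) = -0.227513
  x_3 = 1.331348 - (-0.227513)×(1.331348 - 2.140000)/(-0.227513 - 2.579600)
       = 1.396888
Iteration 3:
  f(1.331348) = -0.227513
  f(1.396888) = -0.048704
  x_4 = 1.396888 - (-0.048704)×(1.396888 - 1.331348)/(-0.048704 - (-0.227513))
       = 1.414740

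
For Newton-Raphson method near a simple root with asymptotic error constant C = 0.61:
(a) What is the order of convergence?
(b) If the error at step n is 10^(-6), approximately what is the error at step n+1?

(a) Newton-Raphson has quadratic (order 2) convergence near simple roots.
    This means |e_{n+1}| ≈ C|e_n|².

(b) With |e_n| = 10^(-6) and C = 0.61:
    |e_{n+1}| ≈ 0.61 × (10^(-6))² = 0.61 × 10^(-12)

(a) 2 (quadratic); (b) |e_{n+1}| ≈ 6.100e-13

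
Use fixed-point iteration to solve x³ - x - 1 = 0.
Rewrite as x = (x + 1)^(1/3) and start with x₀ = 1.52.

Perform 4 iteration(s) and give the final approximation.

Equation: x³ - x - 1 = 0
Fixed-point form: x = (x + 1)^(1/3)
x₀ = 1.52

x_1 = g(1.520000) = 1.360818
x_2 = g(1.360818) = 1.331540
x_3 = g(1.331540) = 1.326013
x_4 = g(1.326013) = 1.324964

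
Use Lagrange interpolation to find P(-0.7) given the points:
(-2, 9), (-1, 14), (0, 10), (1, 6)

Lagrange interpolation formula:
P(x) = Σ yᵢ × Lᵢ(x)
where Lᵢ(x) = Π_{j≠i} (x - xⱼ)/(xᵢ - xⱼ)

L_0(-0.7) = (-0.7 - (-1))/(-2 - (-1)) × (-0.7 - 0)/(-2 - 0) × (-0.7 - 1)/(-2 - 1) = -0.059500
L_1(-0.7) = (-0.7 - (-2))/(-1 - (-2)) × (-0.7 - 0)/(-1 - 0) × (-0.7 - 1)/(-1 - 1) = 0.773500
L_2(-0.7) = (-0.7 - (-2))/(0 - (-2)) × (-0.7 - (-1))/(0 - (-1)) × (-0.7 - 1)/(0 - 1) = 0.331500
L_3(-0.7) = (-0.7 - (-2))/(1 - (-2)) × (-0.7 - (-1))/(1 - (-1)) × (-0.7 - 0)/(1 - 0) = -0.045500

P(-0.7) = 9×L_0(-0.7) + 14×L_1(-0.7) + 10×L_2(-0.7) + 6×L_3(-0.7)
P(-0.7) = 13.335500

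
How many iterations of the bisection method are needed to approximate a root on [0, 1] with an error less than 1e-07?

We need (b-a)/2^n ≤ 1e-07
(1 - 0)/2^n ≤ 1e-07
1/2^n ≤ 1e-07
2^n ≥ 10000000
n ≥ log₂(10000000) = 23.25
n ≥ 24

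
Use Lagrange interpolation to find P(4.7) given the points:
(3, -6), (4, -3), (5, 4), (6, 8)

Lagrange interpolation formula:
P(x) = Σ yᵢ × Lᵢ(x)
where Lᵢ(x) = Π_{j≠i} (x - xⱼ)/(xᵢ - xⱼ)

L_0(4.7) = (4.7 - 4)/(3 - 4) × (4.7 - 5)/(3 - 5) × (4.7 - 6)/(3 - 6) = -0.045500
L_1(4.7) = (4.7 - 3)/(4 - 3) × (4.7 - 5)/(4 - 5) × (4.7 - 6)/(4 - 6) = 0.331500
L_2(4.7) = (4.7 - 3)/(5 - 3) × (4.7 - 4)/(5 - 4) × (4.7 - 6)/(5 - 6) = 0.773500
L_3(4.7) = (4.7 - 3)/(6 - 3) × (4.7 - 4)/(6 - 4) × (4.7 - 5)/(6 - 5) = -0.059500

P(4.7) = (-6)×L_0(4.7) + (-3)×L_1(4.7) + 4×L_2(4.7) + 8×L_3(4.7)
P(4.7) = 1.896500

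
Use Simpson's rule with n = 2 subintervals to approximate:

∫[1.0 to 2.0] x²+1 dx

f(x) = x²+1
a = 1.0, b = 2.0, n = 2
h = (b - a)/n = 0.500000

Simpson's rule: (h/3)[f(x₀) + 4f(x₁) + 2f(x₂) + ... + f(xₙ)]

x_0 = 1.0000, f(x_0) = 2.000000, coefficient = 1
x_1 = 1.5000, f(x_1) = 3.250000, coefficient = 4
x_2 = 2.0000, f(x_2) = 5.000000, coefficient = 1

I ≈ (0.500000/3) × 20.000000 = 3.333333
Exact value: 3.333333
Error: 0.000000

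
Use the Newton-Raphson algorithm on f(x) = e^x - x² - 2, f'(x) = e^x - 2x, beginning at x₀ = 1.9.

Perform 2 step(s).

f(x) = e^x - x² - 2
f'(x) = e^x - 2x
x₀ = 1.9

Newton-Raphson formula: x_{n+1} = x_n - f(x_n)/f'(x_n)

Iteration 1:
  f(1.900000) = 1.075894
  f'(1.900000) = 2.885894
  x_1 = 1.900000 - 1.075894/2.885894 = 1.527189
Iteration 2:
  f(1.527189) = 0.272906
  f'(1.527189) = 1.550834
  x_2 = 1.527189 - 0.272906/1.550834 = 1.351215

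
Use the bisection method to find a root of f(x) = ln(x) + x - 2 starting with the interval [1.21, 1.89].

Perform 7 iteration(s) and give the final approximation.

f(x) = ln(x) + x - 2
Initial interval: [1.21, 1.89]

Iteration 1:
  c_1 = (1.210000 + 1.890000)/2 = 1.550000
  f(c_1) = f(1.550000) = -0.011745
  f(a) × f(c) ≥ 0, new interval: [1.550000, 1.890000]
Iteration 2:
  c_2 = (1.550000 + 1.890000)/2 = 1.720000
  f(c_2) = f(1.720000) = 0.262324
  f(a) × f(c) < 0, new interval: [1.550000, 1.720000]
Iteration 3:
  c_3 = (1.550000 + 1.720000)/2 = 1.635000
  f(c_3) = f(1.635000) = 0.126643
  f(a) × f(c) < 0, new interval: [1.550000, 1.635000]
Iteration 4:
  c_4 = (1.550000 + 1.635000)/2 = 1.592500
  f(c_4) = f(1.592500) = 0.057805
  f(a) × f(c) < 0, new interval: [1.550000, 1.592500]
Iteration 5:
  c_5 = (1.550000 + 1.592500)/2 = 1.571250
  f(c_5) = f(1.571250) = 0.023121
  f(a) × f(c) < 0, new interval: [1.550000, 1.571250]
Iteration 6:
  c_6 = (1.550000 + 1.571250)/2 = 1.560625
  f(c_6) = f(1.560625) = 0.005711
  f(a) × f(c) < 0, new interval: [1.550000, 1.560625]
Iteration 7:
  c_7 = (1.550000 + 1.560625)/2 = 1.555312
  f(c_7) = f(1.555312) = -0.003011
  f(a) × f(c) ≥ 0, new interval: [1.555312, 1.560625]

After 7 iteration(s), the approximation is c_7 = 1.555312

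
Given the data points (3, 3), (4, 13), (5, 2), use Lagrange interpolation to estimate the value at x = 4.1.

Lagrange interpolation formula:
P(x) = Σ yᵢ × Lᵢ(x)
where Lᵢ(x) = Π_{j≠i} (x - xⱼ)/(xᵢ - xⱼ)

L_0(4.1) = (4.1 - 4)/(3 - 4) × (4.1 - 5)/(3 - 5) = -0.045000
L_1(4.1) = (4.1 - 3)/(4 - 3) × (4.1 - 5)/(4 - 5) = 0.990000
L_2(4.1) = (4.1 - 3)/(5 - 3) × (4.1 - 4)/(5 - 4) = 0.055000

P(4.1) = 3×L_0(4.1) + 13×L_1(4.1) + 2×L_2(4.1)
P(4.1) = 12.845000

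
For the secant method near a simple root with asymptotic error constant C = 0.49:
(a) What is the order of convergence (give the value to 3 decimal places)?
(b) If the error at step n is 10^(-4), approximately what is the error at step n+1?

(a) Secant method has superlinear convergence with order φ = (1+√5)/2 ≈ 1.618.
    This means |e_{n+1}| ≈ C|e_n|^1.618.

(b) With |e_n| = 10^(-4) and C = 0.49:
    |e_{n+1}| ≈ 0.49 × (10^(-4))^1.618 = 0.49 × 10^(-6.47)

(a) ≈ 1.618 (golden ratio); (b) |e_{n+1}| ≈ 1.652e-07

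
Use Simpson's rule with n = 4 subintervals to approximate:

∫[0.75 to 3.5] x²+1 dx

f(x) = x²+1
a = 0.75, b = 3.5, n = 4
h = (b - a)/n = 0.687500

Simpson's rule: (h/3)[f(x₀) + 4f(x₁) + 2f(x₂) + ... + f(xₙ)]

x_0 = 0.7500, f(x_0) = 1.562500, coefficient = 1
x_1 = 1.4375, f(x_1) = 3.066406, coefficient = 4
x_2 = 2.1250, f(x_2) = 5.515625, coefficient = 2
x_3 = 2.8125, f(x_3) = 8.910156, coefficient = 4
x_4 = 3.5000, f(x_4) = 13.250000, coefficient = 1

I ≈ (0.687500/3) × 73.750000 = 16.901042
Exact value: 16.901042
Error: 0.000000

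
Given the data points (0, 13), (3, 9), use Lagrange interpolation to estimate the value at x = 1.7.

Lagrange interpolation formula:
P(x) = Σ yᵢ × Lᵢ(x)
where Lᵢ(x) = Π_{j≠i} (x - xⱼ)/(xᵢ - xⱼ)

L_0(1.7) = (1.7 - 3)/(0 - 3) = 0.433333
L_1(1.7) = (1.7 - 0)/(3 - 0) = 0.566667

P(1.7) = 13×L_0(1.7) + 9×L_1(1.7)
P(1.7) = 10.733333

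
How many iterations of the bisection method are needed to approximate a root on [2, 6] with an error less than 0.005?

We need (b-a)/2^n ≤ 0.005
(6 - 2)/2^n ≤ 0.005
4/2^n ≤ 0.005
2^n ≥ 800
n ≥ log₂(800) = 9.64
n ≥ 10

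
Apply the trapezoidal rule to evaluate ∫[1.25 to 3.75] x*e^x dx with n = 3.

f(x) = x*e^x
a = 1.25, b = 3.75, n = 3
h = (b - a)/n = 0.833333

Trapezoidal rule: (h/2)[f(x₀) + 2f(x₁) + 2f(x₂) + ... + f(xₙ)]

x_0 = 1.2500, f(x_0) = 4.362929, coefficient = 1
x_1 = 2.0833, f(x_1) = 16.731656, coefficient = 2
x_2 = 2.9167, f(x_2) = 53.898793, coefficient = 2
x_3 = 3.7500, f(x_3) = 159.454058, coefficient = 1

I ≈ (0.833333/2) × 305.077884 = 127.115785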